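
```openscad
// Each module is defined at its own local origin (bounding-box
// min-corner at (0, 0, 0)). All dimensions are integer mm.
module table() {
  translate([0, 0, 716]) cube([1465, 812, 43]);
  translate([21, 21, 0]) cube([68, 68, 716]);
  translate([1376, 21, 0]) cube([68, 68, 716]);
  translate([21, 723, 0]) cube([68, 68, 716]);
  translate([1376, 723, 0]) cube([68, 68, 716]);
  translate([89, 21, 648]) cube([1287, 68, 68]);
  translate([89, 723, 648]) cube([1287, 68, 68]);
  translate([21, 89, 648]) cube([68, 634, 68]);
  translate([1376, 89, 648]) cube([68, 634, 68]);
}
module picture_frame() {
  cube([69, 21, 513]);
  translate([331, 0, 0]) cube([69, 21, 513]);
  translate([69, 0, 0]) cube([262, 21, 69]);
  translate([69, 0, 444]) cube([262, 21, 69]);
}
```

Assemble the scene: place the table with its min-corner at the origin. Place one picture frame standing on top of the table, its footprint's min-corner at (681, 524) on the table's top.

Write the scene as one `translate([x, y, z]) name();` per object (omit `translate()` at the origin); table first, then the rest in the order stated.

table();
translate([681, 524, 759]) picture_frame();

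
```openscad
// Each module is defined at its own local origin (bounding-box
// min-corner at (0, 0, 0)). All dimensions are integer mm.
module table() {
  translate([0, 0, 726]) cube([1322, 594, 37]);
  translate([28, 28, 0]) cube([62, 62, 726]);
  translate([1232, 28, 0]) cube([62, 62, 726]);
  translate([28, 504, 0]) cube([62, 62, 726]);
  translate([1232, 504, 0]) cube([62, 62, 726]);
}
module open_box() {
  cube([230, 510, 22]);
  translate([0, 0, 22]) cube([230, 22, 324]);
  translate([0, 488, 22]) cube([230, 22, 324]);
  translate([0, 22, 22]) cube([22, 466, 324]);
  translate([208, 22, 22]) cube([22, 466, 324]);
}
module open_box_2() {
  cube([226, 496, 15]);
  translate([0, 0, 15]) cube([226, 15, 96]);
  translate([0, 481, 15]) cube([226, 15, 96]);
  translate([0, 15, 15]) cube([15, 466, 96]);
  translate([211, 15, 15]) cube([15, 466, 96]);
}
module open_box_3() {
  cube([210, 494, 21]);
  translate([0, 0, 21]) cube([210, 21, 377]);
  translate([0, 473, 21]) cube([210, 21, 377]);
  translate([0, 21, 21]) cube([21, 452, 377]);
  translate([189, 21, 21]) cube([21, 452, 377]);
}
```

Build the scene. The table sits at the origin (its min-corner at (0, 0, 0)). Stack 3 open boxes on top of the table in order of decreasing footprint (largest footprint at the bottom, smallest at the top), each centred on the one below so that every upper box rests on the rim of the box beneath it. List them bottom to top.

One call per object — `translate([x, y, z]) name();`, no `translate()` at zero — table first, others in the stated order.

table();
translate([546, 42, 763]) open_box();
translate([548, 49, 1109]) open_box_2();
translate([556, 50, 1220]) open_box_3();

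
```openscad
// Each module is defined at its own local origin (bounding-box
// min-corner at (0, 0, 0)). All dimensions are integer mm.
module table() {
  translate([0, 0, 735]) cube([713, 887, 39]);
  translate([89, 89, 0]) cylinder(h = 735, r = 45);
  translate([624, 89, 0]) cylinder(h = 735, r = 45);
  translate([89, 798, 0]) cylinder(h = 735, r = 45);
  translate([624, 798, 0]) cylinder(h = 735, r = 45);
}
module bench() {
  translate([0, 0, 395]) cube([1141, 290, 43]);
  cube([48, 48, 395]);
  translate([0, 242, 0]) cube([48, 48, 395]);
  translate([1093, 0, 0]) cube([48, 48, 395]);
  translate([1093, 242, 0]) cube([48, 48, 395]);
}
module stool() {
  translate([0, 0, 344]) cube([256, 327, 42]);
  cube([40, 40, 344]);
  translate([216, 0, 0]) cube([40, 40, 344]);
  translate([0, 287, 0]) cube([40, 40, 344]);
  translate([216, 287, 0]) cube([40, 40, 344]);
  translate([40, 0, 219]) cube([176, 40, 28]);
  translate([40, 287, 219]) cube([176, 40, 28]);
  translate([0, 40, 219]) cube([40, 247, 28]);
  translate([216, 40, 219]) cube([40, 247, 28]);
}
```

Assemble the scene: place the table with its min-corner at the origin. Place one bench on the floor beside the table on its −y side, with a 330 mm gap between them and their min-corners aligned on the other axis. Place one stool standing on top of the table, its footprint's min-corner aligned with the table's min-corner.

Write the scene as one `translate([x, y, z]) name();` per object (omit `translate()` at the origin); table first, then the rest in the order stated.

table();
translate([0, -620, 0]) bench();
translate([0, 0, 774]) stool();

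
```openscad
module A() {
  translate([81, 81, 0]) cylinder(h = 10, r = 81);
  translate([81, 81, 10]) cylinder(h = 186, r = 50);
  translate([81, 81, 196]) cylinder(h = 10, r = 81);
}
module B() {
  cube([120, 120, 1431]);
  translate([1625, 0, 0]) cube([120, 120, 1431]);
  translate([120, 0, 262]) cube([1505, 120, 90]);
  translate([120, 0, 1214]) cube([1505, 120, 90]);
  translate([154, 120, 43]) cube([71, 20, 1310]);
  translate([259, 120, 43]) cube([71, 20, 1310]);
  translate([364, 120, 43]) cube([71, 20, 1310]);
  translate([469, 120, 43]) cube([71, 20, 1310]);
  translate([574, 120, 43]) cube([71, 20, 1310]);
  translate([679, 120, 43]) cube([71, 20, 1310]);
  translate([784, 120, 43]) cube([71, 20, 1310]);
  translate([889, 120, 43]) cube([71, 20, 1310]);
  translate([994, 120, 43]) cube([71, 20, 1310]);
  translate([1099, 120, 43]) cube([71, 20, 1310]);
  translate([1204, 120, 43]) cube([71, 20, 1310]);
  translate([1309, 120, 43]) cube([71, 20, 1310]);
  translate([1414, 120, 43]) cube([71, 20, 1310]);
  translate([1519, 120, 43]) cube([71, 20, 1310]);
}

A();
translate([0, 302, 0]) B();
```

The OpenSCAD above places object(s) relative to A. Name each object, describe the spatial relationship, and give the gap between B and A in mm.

The fence section's nearest face is 140 mm from the spool's +y face.

A is a spool. B is a fence section. The fence section is on the floor beside the spool on its +y side. The gap between the fence section and the spool is 140 mm.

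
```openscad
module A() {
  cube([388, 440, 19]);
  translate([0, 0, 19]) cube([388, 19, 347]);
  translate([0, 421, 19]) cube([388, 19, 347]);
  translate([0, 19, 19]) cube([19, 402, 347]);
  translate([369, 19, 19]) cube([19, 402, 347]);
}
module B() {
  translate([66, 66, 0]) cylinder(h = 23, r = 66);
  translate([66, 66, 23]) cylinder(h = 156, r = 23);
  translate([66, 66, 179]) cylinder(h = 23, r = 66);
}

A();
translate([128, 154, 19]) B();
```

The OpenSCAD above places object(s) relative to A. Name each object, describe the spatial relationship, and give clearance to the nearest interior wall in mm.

Clearances: x = 109, y = 135; minimum 109 mm.

A is an open box. B is a spool. The spool sits inside the open box, centred. The clearance to the nearest interior wall is 109 mm.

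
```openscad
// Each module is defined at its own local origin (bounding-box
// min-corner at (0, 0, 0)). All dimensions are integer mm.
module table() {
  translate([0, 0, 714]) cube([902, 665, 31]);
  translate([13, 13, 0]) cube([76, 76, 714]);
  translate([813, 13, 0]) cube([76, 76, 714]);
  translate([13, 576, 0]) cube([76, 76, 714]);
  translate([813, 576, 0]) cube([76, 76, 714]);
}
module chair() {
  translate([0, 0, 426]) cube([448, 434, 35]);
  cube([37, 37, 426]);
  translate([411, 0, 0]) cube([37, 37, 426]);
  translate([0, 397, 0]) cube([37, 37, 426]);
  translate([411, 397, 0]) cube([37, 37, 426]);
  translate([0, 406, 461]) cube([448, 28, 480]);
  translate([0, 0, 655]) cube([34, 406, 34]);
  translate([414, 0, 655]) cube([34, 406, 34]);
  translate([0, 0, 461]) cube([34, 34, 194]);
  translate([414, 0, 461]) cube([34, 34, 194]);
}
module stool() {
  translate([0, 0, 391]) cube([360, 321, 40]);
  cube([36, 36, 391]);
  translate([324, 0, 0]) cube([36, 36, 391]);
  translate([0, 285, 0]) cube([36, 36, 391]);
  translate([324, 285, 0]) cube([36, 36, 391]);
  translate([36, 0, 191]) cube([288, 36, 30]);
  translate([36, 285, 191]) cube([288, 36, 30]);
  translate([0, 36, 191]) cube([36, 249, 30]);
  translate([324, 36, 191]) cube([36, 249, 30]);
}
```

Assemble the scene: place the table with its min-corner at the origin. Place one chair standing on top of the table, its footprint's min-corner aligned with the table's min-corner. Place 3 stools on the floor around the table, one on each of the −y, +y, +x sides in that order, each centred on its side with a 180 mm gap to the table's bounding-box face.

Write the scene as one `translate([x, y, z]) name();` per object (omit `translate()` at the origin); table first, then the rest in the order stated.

table();
translate([0, 0, 745]) chair();
translate([271, -501, 0]) stool();
translate([271, 845, 0]) stool();
translate([1082, 172, 0]) stool();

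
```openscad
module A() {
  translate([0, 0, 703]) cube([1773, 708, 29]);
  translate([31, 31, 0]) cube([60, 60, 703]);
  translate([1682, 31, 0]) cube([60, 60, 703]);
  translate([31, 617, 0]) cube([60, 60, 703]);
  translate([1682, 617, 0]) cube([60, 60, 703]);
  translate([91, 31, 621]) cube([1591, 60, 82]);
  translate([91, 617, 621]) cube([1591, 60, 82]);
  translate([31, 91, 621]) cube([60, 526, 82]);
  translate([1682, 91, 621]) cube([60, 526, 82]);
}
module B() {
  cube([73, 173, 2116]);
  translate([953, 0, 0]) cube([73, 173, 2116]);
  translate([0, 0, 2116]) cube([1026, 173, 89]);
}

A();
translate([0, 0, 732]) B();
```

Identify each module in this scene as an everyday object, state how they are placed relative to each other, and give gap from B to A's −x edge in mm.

The door frame's min-x is at 0; the table's min-x is 0; gap = 0 mm.

A is a table. B is a door frame. The door frame is on top of the table. The gap from the door frame to the table's −x edge is 0 mm.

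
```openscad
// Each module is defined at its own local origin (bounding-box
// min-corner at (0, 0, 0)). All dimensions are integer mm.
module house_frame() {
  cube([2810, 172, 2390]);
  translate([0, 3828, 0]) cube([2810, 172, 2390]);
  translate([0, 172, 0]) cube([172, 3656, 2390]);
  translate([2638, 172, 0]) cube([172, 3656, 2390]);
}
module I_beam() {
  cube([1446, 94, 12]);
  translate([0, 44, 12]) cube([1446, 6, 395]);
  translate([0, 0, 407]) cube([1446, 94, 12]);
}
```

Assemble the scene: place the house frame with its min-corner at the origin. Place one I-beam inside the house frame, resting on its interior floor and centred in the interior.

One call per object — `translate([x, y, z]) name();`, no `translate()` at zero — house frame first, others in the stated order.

house_frame();
translate([682, 1953, 0]) I_beam();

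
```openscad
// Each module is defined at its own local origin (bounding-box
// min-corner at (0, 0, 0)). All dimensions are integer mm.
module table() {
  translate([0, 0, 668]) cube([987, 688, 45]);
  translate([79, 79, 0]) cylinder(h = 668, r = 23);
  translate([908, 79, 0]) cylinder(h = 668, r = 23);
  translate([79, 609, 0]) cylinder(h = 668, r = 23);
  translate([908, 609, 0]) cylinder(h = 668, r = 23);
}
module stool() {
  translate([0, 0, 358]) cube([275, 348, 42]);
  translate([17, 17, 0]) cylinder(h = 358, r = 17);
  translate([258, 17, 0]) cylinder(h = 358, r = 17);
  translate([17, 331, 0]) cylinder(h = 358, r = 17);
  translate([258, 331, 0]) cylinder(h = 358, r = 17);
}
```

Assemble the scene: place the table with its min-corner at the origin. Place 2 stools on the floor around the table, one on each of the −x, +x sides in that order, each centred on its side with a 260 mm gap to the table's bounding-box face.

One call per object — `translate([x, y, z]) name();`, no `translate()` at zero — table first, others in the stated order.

table();
translate([-535, 170, 0]) stool();
translate([1247, 170, 0]) stool();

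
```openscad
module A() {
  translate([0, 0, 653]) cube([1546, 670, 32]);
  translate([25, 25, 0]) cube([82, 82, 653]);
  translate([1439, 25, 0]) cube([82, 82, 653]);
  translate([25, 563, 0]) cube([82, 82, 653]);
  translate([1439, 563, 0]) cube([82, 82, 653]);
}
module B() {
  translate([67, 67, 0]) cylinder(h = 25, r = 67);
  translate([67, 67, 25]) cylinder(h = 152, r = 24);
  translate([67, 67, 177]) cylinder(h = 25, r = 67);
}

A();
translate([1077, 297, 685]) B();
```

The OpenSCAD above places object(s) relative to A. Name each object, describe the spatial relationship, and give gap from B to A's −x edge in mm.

The spool's min-x is at 1077; the table's min-x is 0; gap = 1077 mm.

A is a table. B is a spool. The spool is on top of the table. The gap from the spool to the table's −x edge is 1077 mm.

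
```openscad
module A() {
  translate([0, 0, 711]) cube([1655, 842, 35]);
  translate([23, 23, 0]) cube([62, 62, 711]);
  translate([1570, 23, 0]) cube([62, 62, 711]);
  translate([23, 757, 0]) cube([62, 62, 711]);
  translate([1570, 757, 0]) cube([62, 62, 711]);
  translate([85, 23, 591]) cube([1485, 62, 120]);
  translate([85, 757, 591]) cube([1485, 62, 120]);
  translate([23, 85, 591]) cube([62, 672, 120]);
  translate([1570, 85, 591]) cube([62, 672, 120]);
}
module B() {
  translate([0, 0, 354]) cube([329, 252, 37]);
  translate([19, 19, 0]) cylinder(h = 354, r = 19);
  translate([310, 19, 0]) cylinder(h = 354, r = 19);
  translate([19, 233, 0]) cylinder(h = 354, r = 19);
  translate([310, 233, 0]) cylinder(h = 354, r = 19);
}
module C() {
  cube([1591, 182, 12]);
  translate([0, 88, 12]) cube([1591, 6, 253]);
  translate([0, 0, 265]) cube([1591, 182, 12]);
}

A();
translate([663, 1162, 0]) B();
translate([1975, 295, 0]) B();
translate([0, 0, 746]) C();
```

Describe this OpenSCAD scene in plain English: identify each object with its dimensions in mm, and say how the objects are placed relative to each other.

A is a rectangular dining table. The top is 1655×842×35 mm with its upper surface at z = 746 mm. It stands on four 62×62 mm square legs, each inset 23 mm from the nearest pair of top edges, running from the floor to the underside of the top. Four apron rails, 62 mm thick and 120 mm tall, run between adjacent legs with their top edges flush with the underside of the top and their outer faces flush with the legs' outer faces.

B is a four-legged stool. The seat is 329×252 mm, 37 mm thick, top at z = 391 mm. It stands on four round legs, each 38 mm in diameter, from z = 0 to the seat underside, each leg's axis is inset half a diameter from the nearest pair of seat edges (so the leg's bounding box is flush with the corner).

C is an I-beam lying along x, 1591 mm long. Overall section height 277 mm. Two flanges 182 mm wide (y) and 12 mm thick, one on the floor and one at the top; a web 6 mm thick runs between them, centred on the flange width.

Two stools sit around the table at the +y, +x sides. The I-beam is on top of the table.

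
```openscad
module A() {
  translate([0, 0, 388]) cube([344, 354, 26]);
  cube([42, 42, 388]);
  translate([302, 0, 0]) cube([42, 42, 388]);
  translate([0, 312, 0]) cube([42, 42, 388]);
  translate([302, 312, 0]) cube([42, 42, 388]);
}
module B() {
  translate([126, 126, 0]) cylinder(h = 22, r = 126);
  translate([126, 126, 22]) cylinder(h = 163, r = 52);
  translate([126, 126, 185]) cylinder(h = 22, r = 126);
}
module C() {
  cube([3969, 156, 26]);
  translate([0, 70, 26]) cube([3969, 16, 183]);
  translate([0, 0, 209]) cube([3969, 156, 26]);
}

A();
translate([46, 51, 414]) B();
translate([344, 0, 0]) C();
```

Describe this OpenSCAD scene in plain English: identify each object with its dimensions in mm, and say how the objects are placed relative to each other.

A is a four-legged stool. The seat is 344×354 mm, 26 mm thick, top at z = 414 mm. It stands on four square legs, each 42×42 mm in cross-section, from z = 0 to the seat underside, each flush with a corner of the seat.

B is a spool: two coaxial disc flanges of radius 126 mm and thickness 22 mm, joined by a core cylinder of radius 52 mm and height 163 mm. The lower flange rests on z = 0 and the three cylinders share a vertical axis.

C is an I-beam lying along x, 3969 mm long. Overall section height 235 mm. Two flanges 156 mm wide (y) and 26 mm thick, one on the floor and one at the top; a web 16 mm thick runs between them, centred on the flange width.

The spool is on top of the stool, centred. The I-beam is against the stool's +x side, with their −y faces flush.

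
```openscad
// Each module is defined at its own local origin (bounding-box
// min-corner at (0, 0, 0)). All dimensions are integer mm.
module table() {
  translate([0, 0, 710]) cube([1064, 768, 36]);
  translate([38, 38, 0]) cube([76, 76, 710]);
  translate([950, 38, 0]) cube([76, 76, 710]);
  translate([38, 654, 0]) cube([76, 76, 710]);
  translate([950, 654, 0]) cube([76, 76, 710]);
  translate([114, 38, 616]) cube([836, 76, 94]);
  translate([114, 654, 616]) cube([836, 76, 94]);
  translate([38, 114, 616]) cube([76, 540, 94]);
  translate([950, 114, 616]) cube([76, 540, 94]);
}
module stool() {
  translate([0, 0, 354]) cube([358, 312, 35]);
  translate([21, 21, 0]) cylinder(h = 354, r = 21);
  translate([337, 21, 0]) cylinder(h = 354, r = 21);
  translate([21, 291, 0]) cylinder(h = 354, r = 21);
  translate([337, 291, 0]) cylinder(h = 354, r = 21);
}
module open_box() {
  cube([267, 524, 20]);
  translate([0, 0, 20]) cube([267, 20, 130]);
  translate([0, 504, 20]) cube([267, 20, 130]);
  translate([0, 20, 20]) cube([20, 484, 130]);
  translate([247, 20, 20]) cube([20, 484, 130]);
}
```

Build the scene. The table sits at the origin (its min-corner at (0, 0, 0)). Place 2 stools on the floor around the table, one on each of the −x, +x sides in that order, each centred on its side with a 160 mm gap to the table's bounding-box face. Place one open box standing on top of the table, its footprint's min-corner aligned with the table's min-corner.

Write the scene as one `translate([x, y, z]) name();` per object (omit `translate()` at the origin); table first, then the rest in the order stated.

table();
translate([-518, 228, 0]) stool();
translate([1224, 228, 0]) stool();
translate([0, 0, 746]) open_box();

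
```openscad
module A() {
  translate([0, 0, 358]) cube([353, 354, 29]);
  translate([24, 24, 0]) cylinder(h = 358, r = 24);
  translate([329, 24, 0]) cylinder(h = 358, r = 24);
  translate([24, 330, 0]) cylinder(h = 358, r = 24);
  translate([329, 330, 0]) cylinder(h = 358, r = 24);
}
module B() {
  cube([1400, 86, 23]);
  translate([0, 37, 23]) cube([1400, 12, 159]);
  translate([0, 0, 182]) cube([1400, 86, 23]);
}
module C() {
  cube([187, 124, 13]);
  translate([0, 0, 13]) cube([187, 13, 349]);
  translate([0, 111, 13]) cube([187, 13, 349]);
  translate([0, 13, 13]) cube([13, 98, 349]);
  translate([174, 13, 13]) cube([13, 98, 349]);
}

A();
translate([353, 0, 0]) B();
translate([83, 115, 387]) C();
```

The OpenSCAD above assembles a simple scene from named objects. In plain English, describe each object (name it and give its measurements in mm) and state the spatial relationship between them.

A is a simple wooden stool: a rectangular seat 353 mm (x) by 354 mm (y), 29 mm thick, top face at z = 387 mm, on four round legs, each 48 mm in diameter. The legs rest on z = 0, each leg's axis is inset half a diameter from the nearest pair of seat edges (so the leg's bounding box is flush with the corner).

B is an I-beam lying along x, 1400 mm long. Overall section height 205 mm. Two flanges 86 mm wide (y) and 23 mm thick, one on the floor and one at the top; a web 12 mm thick runs between them, centred on the flange width.

C is an open-topped rectangular box: outside dimensions 187×124×362 mm, with a uniform wall and base thickness of 13 mm. The base is a full 187×124 slab on the floor; four walls sit on top of the base. The front and back walls (the −y and +y sides) span the full width; the two side walls fit between them.

The I-beam is against the stool's +x side, with their −y faces flush. The open box is on top of the stool, centred.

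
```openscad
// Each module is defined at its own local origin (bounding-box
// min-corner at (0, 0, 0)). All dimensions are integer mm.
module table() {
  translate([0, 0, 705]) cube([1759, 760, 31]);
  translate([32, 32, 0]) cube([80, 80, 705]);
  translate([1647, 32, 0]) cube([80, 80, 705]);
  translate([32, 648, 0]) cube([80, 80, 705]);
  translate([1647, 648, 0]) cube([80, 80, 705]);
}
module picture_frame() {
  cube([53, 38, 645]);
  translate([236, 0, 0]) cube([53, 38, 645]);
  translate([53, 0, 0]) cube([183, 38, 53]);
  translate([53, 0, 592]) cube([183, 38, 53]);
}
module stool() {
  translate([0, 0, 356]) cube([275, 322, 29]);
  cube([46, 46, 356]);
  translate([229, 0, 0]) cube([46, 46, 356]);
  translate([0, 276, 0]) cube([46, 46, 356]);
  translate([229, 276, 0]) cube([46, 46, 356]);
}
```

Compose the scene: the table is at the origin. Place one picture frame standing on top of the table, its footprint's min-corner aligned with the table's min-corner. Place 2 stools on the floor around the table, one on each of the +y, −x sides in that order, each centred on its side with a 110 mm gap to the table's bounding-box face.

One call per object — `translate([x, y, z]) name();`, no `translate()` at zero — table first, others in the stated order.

table();
translate([0, 0, 736]) picture_frame();
translate([742, 870, 0]) stool();
translate([-385, 219, 0]) stool();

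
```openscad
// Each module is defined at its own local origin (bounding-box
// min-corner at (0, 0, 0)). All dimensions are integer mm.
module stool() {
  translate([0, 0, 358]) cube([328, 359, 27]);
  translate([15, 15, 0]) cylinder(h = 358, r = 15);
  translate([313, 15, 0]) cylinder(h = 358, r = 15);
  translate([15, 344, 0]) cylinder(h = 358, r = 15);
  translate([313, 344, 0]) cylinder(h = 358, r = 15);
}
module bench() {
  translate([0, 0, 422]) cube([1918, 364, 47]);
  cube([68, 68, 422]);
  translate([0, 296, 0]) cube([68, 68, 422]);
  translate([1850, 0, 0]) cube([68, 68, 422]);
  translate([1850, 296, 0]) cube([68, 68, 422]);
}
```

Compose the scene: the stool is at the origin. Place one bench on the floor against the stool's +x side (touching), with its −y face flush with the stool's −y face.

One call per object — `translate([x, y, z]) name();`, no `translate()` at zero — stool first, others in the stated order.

stool();
translate([328, 0, 0]) bench();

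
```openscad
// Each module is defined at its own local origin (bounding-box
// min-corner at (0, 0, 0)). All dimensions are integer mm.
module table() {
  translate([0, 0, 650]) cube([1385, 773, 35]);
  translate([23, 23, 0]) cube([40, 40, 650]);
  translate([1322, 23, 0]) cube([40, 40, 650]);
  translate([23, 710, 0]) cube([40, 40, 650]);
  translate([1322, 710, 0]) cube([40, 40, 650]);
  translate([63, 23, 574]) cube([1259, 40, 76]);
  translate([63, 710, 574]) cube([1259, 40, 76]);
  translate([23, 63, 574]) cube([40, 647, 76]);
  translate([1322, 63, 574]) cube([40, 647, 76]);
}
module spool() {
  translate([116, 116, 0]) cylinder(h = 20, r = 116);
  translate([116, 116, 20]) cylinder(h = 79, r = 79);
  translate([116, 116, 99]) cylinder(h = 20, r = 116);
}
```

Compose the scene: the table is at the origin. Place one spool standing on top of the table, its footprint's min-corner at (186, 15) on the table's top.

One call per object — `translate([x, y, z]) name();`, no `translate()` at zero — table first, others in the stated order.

table();
translate([186, 15, 685]) spool();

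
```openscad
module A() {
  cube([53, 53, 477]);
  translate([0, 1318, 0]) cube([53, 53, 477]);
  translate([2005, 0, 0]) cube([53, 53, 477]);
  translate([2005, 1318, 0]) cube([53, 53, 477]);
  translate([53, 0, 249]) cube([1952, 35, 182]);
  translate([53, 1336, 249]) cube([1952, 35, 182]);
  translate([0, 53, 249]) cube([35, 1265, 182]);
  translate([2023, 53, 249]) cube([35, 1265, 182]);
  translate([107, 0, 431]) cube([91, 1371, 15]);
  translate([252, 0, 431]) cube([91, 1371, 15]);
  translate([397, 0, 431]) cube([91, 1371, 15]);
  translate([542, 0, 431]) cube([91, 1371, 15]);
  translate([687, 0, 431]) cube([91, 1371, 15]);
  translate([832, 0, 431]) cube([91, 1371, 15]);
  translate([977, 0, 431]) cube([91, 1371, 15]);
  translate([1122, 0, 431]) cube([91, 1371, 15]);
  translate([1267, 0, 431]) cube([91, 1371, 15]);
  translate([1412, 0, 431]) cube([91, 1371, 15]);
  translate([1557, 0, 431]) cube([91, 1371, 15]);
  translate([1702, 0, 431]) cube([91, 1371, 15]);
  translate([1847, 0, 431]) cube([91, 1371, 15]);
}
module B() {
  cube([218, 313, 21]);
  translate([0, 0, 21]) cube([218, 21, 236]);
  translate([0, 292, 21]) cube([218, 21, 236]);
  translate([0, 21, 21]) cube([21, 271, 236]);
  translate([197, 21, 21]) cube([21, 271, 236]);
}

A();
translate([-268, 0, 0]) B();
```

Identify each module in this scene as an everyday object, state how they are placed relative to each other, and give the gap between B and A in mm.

A is a bed frame. B is an open box. The open box is on the floor beside the bed frame on its −x side. The gap between the open box and the bed frame is 50 mm.

The open box's nearest face is 50 mm from the bed frame's −x face.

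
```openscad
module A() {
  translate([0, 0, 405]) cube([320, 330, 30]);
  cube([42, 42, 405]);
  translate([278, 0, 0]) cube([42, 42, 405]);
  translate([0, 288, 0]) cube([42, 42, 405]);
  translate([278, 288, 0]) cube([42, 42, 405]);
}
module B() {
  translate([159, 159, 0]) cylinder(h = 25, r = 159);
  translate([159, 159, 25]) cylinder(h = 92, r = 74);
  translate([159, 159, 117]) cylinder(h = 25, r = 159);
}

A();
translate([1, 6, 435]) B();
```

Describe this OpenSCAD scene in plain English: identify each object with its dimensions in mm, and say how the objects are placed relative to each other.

A is a four-legged stool. The seat is 320×330 mm, 30 mm thick, top at z = 435 mm. It stands on four square legs, each 42×42 mm in cross-section, from z = 0 to the seat underside, each flush with a corner of the seat.

B is a spool: two coaxial disc flanges of radius 159 mm and thickness 25 mm, joined by a core cylinder of radius 74 mm and height 92 mm. The lower flange rests on z = 0 and the three cylinders share a vertical axis.

The spool is on top of the stool, centred.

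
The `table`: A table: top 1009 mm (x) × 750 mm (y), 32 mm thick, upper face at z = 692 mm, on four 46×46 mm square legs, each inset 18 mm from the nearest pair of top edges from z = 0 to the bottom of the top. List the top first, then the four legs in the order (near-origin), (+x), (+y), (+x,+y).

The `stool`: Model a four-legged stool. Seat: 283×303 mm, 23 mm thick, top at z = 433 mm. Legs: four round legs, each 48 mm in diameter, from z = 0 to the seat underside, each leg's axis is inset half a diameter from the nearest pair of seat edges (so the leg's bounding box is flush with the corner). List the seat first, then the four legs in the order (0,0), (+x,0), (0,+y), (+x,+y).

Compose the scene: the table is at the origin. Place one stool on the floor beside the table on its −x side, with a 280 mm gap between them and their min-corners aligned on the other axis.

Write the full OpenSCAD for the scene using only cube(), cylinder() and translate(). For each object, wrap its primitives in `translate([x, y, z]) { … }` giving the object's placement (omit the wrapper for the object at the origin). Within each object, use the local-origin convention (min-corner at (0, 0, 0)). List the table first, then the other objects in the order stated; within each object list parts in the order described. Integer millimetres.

translate([0, 0, 660]) cube([1009, 750, 32]);
translate([18, 18, 0]) cube([46, 46, 660]);
translate([945, 18, 0]) cube([46, 46, 660]);
translate([18, 686, 0]) cube([46, 46, 660]);
translate([945, 686, 0]) cube([46, 46, 660]);
translate([-563, 0, 0]) {
  translate([0, 0, 410]) cube([283, 303, 23]);
  translate([24, 24, 0]) cylinder(h = 410, r = 24);
  translate([259, 24, 0]) cylinder(h = 410, r = 24);
  translate([24, 279, 0]) cylinder(h = 410, r = 24);
  translate([259, 279, 0]) cylinder(h = 410, r = 24);
}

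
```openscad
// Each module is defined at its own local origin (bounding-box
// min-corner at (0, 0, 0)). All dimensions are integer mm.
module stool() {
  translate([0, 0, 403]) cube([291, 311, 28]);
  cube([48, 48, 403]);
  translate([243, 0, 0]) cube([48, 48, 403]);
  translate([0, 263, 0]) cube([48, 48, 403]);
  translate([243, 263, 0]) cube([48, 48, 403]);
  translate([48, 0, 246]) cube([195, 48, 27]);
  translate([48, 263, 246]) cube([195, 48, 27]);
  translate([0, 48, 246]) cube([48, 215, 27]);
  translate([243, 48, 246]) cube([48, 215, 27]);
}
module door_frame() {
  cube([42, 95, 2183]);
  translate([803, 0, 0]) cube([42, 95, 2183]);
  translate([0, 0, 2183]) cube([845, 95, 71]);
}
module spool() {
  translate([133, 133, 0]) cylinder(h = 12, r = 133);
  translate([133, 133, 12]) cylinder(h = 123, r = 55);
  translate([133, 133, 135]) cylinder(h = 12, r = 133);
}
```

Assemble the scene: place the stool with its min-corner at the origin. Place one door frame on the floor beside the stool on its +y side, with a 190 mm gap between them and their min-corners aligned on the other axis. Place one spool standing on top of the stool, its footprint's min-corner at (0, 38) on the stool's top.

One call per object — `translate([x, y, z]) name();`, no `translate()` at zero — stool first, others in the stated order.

stool();
translate([0, 501, 0]) door_frame();
translate([0, 38, 431]) spool();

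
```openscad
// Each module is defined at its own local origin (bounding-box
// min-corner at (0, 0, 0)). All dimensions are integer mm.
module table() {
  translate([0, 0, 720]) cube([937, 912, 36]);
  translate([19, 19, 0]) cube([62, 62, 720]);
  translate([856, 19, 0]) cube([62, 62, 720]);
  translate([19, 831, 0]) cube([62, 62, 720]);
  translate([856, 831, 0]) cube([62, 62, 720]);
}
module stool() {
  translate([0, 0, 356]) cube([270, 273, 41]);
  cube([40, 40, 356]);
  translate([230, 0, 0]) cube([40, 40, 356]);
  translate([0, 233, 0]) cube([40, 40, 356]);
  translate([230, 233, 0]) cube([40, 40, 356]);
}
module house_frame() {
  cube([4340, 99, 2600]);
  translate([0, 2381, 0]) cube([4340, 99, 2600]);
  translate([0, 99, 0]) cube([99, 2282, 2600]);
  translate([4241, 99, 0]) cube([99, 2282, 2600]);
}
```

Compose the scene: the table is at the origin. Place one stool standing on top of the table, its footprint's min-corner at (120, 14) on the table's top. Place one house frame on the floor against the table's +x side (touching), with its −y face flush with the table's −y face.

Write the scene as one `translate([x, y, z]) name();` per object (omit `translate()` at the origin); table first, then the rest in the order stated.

table();
translate([120, 14, 756]) stool();
translate([937, 0, 0]) house_frame();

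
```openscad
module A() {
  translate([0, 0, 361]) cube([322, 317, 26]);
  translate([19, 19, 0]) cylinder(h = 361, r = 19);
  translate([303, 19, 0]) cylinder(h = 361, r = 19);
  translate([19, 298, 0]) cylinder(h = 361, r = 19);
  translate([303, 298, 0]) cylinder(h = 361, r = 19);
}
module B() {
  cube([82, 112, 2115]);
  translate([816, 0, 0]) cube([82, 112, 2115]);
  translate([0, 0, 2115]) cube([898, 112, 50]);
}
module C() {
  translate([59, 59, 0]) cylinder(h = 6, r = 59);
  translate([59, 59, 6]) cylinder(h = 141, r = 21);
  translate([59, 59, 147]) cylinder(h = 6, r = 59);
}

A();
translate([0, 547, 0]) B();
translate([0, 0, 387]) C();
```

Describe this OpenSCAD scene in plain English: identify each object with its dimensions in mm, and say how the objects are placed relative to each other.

A is a simple wooden stool: a rectangular seat 322 mm (x) by 317 mm (y), 26 mm thick, top face at z = 387 mm, on four round legs, each 38 mm in diameter. The legs rest on z = 0, each leg's axis is inset half a diameter from the nearest pair of seat edges (so the leg's bounding box is flush with the corner).

B is a door frame. The clear opening is 734 mm wide and 2115 mm high. Two 82 mm wide jambs, 112 mm deep, stand either side of the opening from the floor to the top of the opening. A 50 mm thick head sits across the top of both jambs, spanning the full outside width of the frame.

C is a spool: two coaxial disc flanges of radius 59 mm and thickness 6 mm, joined by a core cylinder of radius 21 mm and height 141 mm. The lower flange rests on z = 0 and the three cylinders share a vertical axis.

The door frame is on the floor beside the stool on its +y side. The spool is on top of the stool.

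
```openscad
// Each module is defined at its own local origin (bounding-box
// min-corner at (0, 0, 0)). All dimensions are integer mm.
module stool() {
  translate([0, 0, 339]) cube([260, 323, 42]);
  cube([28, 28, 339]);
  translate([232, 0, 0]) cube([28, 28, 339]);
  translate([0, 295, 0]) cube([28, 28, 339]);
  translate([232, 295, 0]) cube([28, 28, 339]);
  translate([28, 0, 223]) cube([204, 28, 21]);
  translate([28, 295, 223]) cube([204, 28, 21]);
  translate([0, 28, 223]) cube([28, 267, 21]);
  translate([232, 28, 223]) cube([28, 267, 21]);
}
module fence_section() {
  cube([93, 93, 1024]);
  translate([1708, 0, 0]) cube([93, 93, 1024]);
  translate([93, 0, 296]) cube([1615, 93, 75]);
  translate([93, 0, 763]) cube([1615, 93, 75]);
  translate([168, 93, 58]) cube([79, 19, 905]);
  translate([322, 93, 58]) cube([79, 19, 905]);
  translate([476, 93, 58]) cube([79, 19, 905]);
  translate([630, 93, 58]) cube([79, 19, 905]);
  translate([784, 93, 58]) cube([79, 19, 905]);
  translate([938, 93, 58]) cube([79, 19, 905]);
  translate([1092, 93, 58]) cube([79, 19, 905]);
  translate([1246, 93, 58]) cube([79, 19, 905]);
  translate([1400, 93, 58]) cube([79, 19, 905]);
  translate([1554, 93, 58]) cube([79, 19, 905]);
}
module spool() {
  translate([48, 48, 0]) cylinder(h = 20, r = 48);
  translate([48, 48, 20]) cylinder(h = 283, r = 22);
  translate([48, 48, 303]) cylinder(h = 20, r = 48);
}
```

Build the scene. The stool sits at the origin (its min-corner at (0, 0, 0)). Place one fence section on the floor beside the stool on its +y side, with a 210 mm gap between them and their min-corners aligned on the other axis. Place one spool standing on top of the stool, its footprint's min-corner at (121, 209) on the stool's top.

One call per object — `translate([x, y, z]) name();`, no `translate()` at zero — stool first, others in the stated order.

stool();
translate([0, 533, 0]) fence_section();
translate([121, 209, 381]) spool();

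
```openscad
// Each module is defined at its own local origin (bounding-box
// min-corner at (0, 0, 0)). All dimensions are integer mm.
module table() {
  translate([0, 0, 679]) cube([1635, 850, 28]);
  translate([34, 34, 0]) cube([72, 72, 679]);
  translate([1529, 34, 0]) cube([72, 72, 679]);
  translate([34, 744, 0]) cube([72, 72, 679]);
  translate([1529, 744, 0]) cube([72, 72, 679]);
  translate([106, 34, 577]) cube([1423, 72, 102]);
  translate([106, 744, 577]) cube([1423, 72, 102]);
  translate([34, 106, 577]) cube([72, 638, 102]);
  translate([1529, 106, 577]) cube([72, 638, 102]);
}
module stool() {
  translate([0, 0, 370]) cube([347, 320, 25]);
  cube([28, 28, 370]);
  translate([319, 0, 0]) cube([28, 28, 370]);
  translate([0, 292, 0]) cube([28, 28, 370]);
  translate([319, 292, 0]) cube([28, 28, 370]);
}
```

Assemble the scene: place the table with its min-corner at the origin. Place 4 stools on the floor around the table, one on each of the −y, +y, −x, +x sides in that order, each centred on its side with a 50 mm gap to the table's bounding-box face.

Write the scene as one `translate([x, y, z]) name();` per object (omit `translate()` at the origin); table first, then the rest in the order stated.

table();
translate([644, -370, 0]) stool();
translate([644, 900, 0]) stool();
translate([-397, 265, 0]) stool();
translate([1685, 265, 0]) stool();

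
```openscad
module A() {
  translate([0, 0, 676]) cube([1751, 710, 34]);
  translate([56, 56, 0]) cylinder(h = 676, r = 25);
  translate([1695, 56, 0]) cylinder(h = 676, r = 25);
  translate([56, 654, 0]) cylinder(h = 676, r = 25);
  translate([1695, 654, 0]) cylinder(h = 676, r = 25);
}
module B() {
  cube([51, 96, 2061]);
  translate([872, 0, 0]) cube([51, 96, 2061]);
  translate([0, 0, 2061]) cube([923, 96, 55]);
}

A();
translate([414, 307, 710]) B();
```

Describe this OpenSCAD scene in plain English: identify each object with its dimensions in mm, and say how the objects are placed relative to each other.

A is a table with a 1751×710 mm rectangular top, 34 mm thick, top surface at z = 710 mm, supported by four round legs of 50 mm diameter, each leg's bounding box inset 31 mm from the nearest pair of top edges, running from the floor.

B is a rectangular door frame: two vertical jambs of 51×96 mm section, 2061 mm tall, with a clear opening 821 mm wide between their inner faces. A header 55 mm tall and 96 mm deep lies on top of the jambs and spans the full outside width.

The door frame is on top of the table, centred.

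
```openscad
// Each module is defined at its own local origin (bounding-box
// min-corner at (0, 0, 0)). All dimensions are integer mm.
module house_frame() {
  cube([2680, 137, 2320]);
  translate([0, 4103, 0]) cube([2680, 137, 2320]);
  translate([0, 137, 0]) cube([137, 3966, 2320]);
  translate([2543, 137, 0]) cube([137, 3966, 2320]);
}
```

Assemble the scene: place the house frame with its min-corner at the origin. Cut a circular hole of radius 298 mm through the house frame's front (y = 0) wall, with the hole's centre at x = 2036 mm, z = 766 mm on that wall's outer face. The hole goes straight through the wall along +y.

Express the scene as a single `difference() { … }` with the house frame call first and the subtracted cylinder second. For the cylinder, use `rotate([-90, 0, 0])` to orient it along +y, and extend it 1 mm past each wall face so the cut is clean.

difference() {
  house_frame();
  translate([2036, -1, 766]) rotate([-90, 0, 0]) cylinder(h = 139, r = 298);
}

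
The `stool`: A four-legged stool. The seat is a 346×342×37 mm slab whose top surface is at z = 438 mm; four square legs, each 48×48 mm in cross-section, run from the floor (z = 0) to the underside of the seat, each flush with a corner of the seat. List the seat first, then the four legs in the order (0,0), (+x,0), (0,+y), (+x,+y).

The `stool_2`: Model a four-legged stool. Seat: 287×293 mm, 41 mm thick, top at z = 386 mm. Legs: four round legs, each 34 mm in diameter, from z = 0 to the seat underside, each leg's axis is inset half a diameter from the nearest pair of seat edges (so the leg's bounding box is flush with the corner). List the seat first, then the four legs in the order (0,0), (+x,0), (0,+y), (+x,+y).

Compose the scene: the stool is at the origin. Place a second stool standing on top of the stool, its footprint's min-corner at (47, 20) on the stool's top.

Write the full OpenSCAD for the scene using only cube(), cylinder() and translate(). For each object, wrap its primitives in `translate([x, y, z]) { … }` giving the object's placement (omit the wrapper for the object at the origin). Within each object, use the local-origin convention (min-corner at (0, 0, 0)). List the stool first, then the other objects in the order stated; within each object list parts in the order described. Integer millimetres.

translate([0, 0, 401]) cube([346, 342, 37]);
cube([48, 48, 401]);
translate([298, 0, 0]) cube([48, 48, 401]);
translate([0, 294, 0]) cube([48, 48, 401]);
translate([298, 294, 0]) cube([48, 48, 401]);
translate([47, 20, 438]) {
  translate([0, 0, 345]) cube([287, 293, 41]);
  translate([17, 17, 0]) cylinder(h = 345, r = 17);
  translate([270, 17, 0]) cylinder(h = 345, r = 17);
  translate([17, 276, 0]) cylinder(h = 345, r = 17);
  translate([270, 276, 0]) cylinder(h = 345, r = 17);
}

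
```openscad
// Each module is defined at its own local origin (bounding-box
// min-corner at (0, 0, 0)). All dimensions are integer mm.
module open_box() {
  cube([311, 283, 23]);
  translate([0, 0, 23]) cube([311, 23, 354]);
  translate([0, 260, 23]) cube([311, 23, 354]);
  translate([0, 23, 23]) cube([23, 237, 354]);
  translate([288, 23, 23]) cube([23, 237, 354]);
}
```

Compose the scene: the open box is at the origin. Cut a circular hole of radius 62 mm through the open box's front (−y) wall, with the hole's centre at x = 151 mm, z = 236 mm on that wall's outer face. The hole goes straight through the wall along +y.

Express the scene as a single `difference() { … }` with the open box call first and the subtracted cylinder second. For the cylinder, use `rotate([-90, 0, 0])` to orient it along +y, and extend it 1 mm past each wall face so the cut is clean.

difference() {
  open_box();
  translate([151, -1, 236]) rotate([-90, 0, 0]) cylinder(h = 25, r = 62);
}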